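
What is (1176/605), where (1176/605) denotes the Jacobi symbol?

(1176/605)
  = (571/605)    [1176 ≡ 571 mod 605]
  = (605/571)    [QR: 605 ≡ 1 mod 4, sign kept]
  = (34/571)    [605 ≡ 34 mod 571]
  = -(17/571)    [571 ≡ 3 mod 8 ⇒ (2/571) = -1]
  = -(571/17)    [QR: 17 ≡ 1 mod 4, sign kept]
  = -(10/17)    [571 ≡ 10 mod 17]
  = -(5/17)    [17 ≡ 1 mod 8 ⇒ (2/17) = +1]
  = -(17/5)    [QR: 5 ≡ 1 mod 4, sign kept]
  = -(2/5)    [17 ≡ 2 mod 5]
  = (1/5)    [5 ≡ 5 mod 8 ⇒ (2/5) = -1]
  = 1    [(1/5) = 1]

1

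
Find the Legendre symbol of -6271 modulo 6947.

1

Pull out -1: (-6271|6947) = (-1|6947)·(6271|6947). Since 6947 ≡ 3 (mod 4), (-1|6947) = -1. Now have -(6271|6947).
Both 6271 ≡ 3 and 6947 ≡ 3 (mod 4), so reciprocity gives (6271|6947) = -(6947|6271). Reduce: 6947 ≡ 676 (mod 6271). Now have (676|6271).
Factor out 2: 676 = 2^2·169. Since 6271 ≡ 7 (mod 8), (2|6271) = +1, and (2|6271)^2 = +1. Now have (169|6271).
169 ≡ 1 (mod 4), so quadratic reciprocity gives (169|6271) = (6271|169). Reduce: 6271 ≡ 18 (mod 169). Now have (18|169).
Factor out 2: 18 = 2·9. Since 169 ≡ 1 (mod 8), (2|169) = +1. Now have (9|169).
9 ≡ 1 (mod 4), so quadratic reciprocity gives (9|169) = (169|9). Reduce: 169 ≡ 7 (mod 9). Now have (7|9).
9 ≡ 1 (mod 4), so quadratic reciprocity gives (7|9) = (9|7). Reduce: 9 ≡ 2 (mod 7). Now have (2|7).
Factor out 2: 2 = 2. Since 7 ≡ 7 (mod 8), (2|7) = +1. Now have (1|7).
(1|7) = 1. Collecting the sign factors: 1.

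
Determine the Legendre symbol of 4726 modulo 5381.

Factor out 2: 4726 = 2·2363. Since 5381 ≡ 5 (mod 8), (2/5381) = -1. Now have -(2363/5381).
5381 ≡ 1 (mod 4), so quadratic reciprocity gives (2363/5381) = (5381/2363). Reduce: 5381 ≡ 655 (mod 2363). Now have -(655/2363).
Both 655 ≡ 3 and 2363 ≡ 3 (mod 4), so reciprocity gives (655/2363) = -(2363/655). Reduce: 2363 ≡ 398 (mod 655). Now have (398/655).
Factor out 2: 398 = 2·199. Since 655 ≡ 7 (mod 8), (2/655) = +1. Now have (199/655).
Both 199 ≡ 3 and 655 ≡ 3 (mod 4), so reciprocity gives (199/655) = -(655/199). Reduce: 655 ≡ 58 (mod 199). Now have -(58/199).
Factor out 2: 58 = 2·29. Since 199 ≡ 7 (mod 8), (2/199) = +1. Now have -(29/199).
29 ≡ 1 (mod 4), so quadratic reciprocity gives (29/199) = (199/29). Reduce: 199 ≡ 25 (mod 29). Now have -(25/29).
25 ≡ 1 (mod 4), so quadratic reciprocity gives (25/29) = (29/25). Reduce: 29 ≡ 4 (mod 25). Now have -(4/25).
Factor out 2: 4 = 2^2. Since 25 ≡ 1 (mod 8), (2/25) = +1, and (2/25)^2 = +1. Now have -(1/25).
(1/25) = 1. Collecting the sign factors: -1.

-1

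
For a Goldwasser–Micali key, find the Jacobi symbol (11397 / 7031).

1

(11397 / 7031)
  = (4366 / 7031)    [11397 ≡ 4366 mod 7031]
  = (2183 / 7031)    [7031 ≡ 7 mod 8 ⇒ (2 / 7031) = +1]
  = -(7031 / 2183)    [QR: both ≡ 3 mod 4, sign flips]
  = -(482 / 2183)    [7031 ≡ 482 mod 2183]
  = -(241 / 2183)    [2183 ≡ 7 mod 8 ⇒ (2 / 2183) = +1]
  = -(2183 / 241)    [QR: 241 ≡ 1 mod 4, sign kept]
  = -(14 / 241)    [2183 ≡ 14 mod 241]
  = -(7 / 241)    [241 ≡ 1 mod 8 ⇒ (2 / 241) = +1]
  = -(241 / 7)    [QR: 241 ≡ 1 mod 4, sign kept]
  = -(3 / 7)    [241 ≡ 3 mod 7]
  = (7 / 3)    [QR: both ≡ 3 mod 4, sign flips]
  = (1 / 3)    [7 ≡ 1 mod 3]
  = 1    [(1 / 3) = 1]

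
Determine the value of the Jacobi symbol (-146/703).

-1

(-146/703)
  = -(146/703)    [703 ≡ 3 mod 4 ⇒ (-1/703) = -1]
  = -(73/703)    [703 ≡ 7 mod 8 ⇒ (2/703) = +1]
  = -(703/73)    [QR: 73 ≡ 1 mod 4, sign kept]
  = -(46/73)    [703 ≡ 46 mod 73]
  = -(23/73)    [73 ≡ 1 mod 8 ⇒ (2/73) = +1]
  = -(73/23)    [QR: 73 ≡ 1 mod 4, sign kept]
  = -(4/23)    [73 ≡ 4 mod 23]
  = -(1/23)    [23 ≡ 7 mod 8 ⇒ (2/23)^2 = +1]
  = -1    [(1/23) = 1]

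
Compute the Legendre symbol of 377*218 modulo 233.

By multiplicativity, (377·218 / 233) = (377 / 233)·(218 / 233).
First factor (377 / 233):
(377 / 233)
  = (144 / 233)    [377 ≡ 144 mod 233]
  = (9 / 233)    [233 ≡ 1 mod 8 ⇒ (2 / 233)^4 = +1]
  = (233 / 9)    [QR: 9 ≡ 1 mod 4, sign kept]
  = (8 / 9)    [233 ≡ 8 mod 9]
  = (1 / 9)    [9 ≡ 1 mod 8 ⇒ (2 / 9)^3 = +1]
  = 1    [(1 / 9) = 1]
Second factor (218 / 233):
(218 / 233)
  = (109 / 233)    [233 ≡ 1 mod 8 ⇒ (2 / 233) = +1]
  = (233 / 109)    [QR: 109 ≡ 1 mod 4, sign kept]
  = (15 / 109)    [233 ≡ 15 mod 109]
  = (109 / 15)    [QR: 109 ≡ 1 mod 4, sign kept]
  = (4 / 15)    [109 ≡ 4 mod 15]
  = (1 / 15)    [15 ≡ 7 mod 8 ⇒ (2 / 15)^2 = +1]
  = 1    [(1 / 15) = 1]
Product: (1)·(1) = 1.

1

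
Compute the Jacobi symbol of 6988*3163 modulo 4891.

By multiplicativity, (6988·3163|4891) = (6988|4891)·(3163|4891).
First factor (6988|4891):
(6988|4891)
  = (2097|4891)    [6988 ≡ 2097 mod 4891]
  = (4891|2097)    [QR: 2097 ≡ 1 mod 4, sign kept]
  = (697|2097)    [4891 ≡ 697 mod 2097]
  = (2097|697)    [QR: 697 ≡ 1 mod 4, sign kept]
  = (6|697)    [2097 ≡ 6 mod 697]
  = (3|697)    [697 ≡ 1 mod 8 ⇒ (2|697) = +1]
  = (697|3)    [QR: 697 ≡ 1 mod 4, sign kept]
  = (1|3)    [697 ≡ 1 mod 3]
  = 1    [(1|3) = 1]
Second factor (3163|4891):
(3163|4891)
  = -(4891|3163)    [QR: both ≡ 3 mod 4, sign flips]
  = -(1728|3163)    [4891 ≡ 1728 mod 3163]
  = -(27|3163)    [3163 ≡ 3 mod 8 ⇒ (2|3163)^6 = +1]
  = (3163|27)    [QR: both ≡ 3 mod 4, sign flips]
  = (4|27)    [3163 ≡ 4 mod 27]
  = (1|27)    [27 ≡ 3 mod 8 ⇒ (2|27)^2 = +1]
  = 1    [(1|27) = 1]
Product: (1)·(1) = 1.

1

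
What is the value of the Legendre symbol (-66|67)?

Reduce the numerator: -66 ≡ 1 (mod 67), so (-66|67) = (1|67).
(1|67) = 1. Collecting the sign factors: 1.

1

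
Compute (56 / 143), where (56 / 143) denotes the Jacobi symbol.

1

(56 / 143)
  = (7 / 143)    [143 ≡ 7 mod 8 ⇒ (2 / 143)^3 = +1]
  = -(143 / 7)    [QR: both ≡ 3 mod 4, sign flips]
  = -(3 / 7)    [143 ≡ 3 mod 7]
  = (7 / 3)    [QR: both ≡ 3 mod 4, sign flips]
  = (1 / 3)    [7 ≡ 1 mod 3]
  = 1    [(1 / 3) = 1]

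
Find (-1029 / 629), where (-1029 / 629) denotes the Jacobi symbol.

Reduce the numerator: -1029 ≡ 229 (mod 629), so (-1029 / 629) = (229 / 629).
229 ≡ 1 (mod 4), so quadratic reciprocity gives (229 / 629) = (629 / 229). Reduce: 629 ≡ 171 (mod 229). Now have (171 / 229).
229 ≡ 1 (mod 4), so quadratic reciprocity gives (171 / 229) = (229 / 171). Reduce: 229 ≡ 58 (mod 171). Now have (58 / 171).
Factor out 2: 58 = 2·29. Since 171 ≡ 3 (mod 8), (2 / 171) = -1. Now have -(29 / 171).
29 ≡ 1 (mod 4), so quadratic reciprocity gives (29 / 171) = (171 / 29). Reduce: 171 ≡ 26 (mod 29). Now have -(26 / 29).
Factor out 2: 26 = 2·13. Since 29 ≡ 5 (mod 8), (2 / 29) = -1. Now have (13 / 29).
13 ≡ 1 (mod 4), so quadratic reciprocity gives (13 / 29) = (29 / 13). Reduce: 29 ≡ 3 (mod 13). Now have (3 / 13).
13 ≡ 1 (mod 4), so quadratic reciprocity gives (3 / 13) = (13 / 3). Reduce: 13 ≡ 1 (mod 3). Now have (1 / 3).
(1 / 3) = 1. Collecting the sign factors: 1.

1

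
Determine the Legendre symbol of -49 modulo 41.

1

Reduce the numerator: -49 ≡ 33 (mod 41), so (-49/41) = (33/41).
33 ≡ 1 (mod 4), so quadratic reciprocity gives (33/41) = (41/33). Reduce: 41 ≡ 8 (mod 33). Now have (8/33).
Factor out 2: 8 = 2^3. Since 33 ≡ 1 (mod 8), (2/33) = +1, and (2/33)^3 = +1. Now have (1/33).
(1/33) = 1. Collecting the sign factors: 1.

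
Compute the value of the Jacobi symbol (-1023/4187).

1

(-1023/4187)
  = -(1023/4187)    [4187 ≡ 3 mod 4 ⇒ (-1/4187) = -1]
  = (4187/1023)    [QR: both ≡ 3 mod 4, sign flips]
  = (95/1023)    [4187 ≡ 95 mod 1023]
  = -(1023/95)    [QR: both ≡ 3 mod 4, sign flips]
  = -(73/95)    [1023 ≡ 73 mod 95]
  = -(95/73)    [QR: 73 ≡ 1 mod 4, sign kept]
  = -(22/73)    [95 ≡ 22 mod 73]
  = -(11/73)    [73 ≡ 1 mod 8 ⇒ (2/73) = +1]
  = -(73/11)    [QR: 73 ≡ 1 mod 4, sign kept]
  = -(7/11)    [73 ≡ 7 mod 11]
  = (11/7)    [QR: both ≡ 3 mod 4, sign flips]
  = (4/7)    [11 ≡ 4 mod 7]
  = (1/7)    [7 ≡ 7 mod 8 ⇒ (2/7)^2 = +1]
  = 1    [(1/7) = 1]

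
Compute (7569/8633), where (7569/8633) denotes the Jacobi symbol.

1

7569 ≡ 1 (mod 4), so quadratic reciprocity gives (7569/8633) = (8633/7569). Reduce: 8633 ≡ 1064 (mod 7569). Now have (1064/7569).
Factor out 2: 1064 = 2^3·133. Since 7569 ≡ 1 (mod 8), (2/7569) = +1, and (2/7569)^3 = +1. Now have (133/7569).
133 ≡ 1 (mod 4), so quadratic reciprocity gives (133/7569) = (7569/133). Reduce: 7569 ≡ 121 (mod 133). Now have (121/133).
121 ≡ 1 (mod 4), so quadratic reciprocity gives (121/133) = (133/121). Reduce: 133 ≡ 12 (mod 121). Now have (12/121).
Factor out 2: 12 = 2^2·3. Since 121 ≡ 1 (mod 8), (2/121) = +1, and (2/121)^2 = +1. Now have (3/121).
121 ≡ 1 (mod 4), so quadratic reciprocity gives (3/121) = (121/3). Reduce: 121 ≡ 1 (mod 3). Now have (1/3).
(1/3) = 1. Collecting the sign factors: 1.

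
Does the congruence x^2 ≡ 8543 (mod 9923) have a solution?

Both 8543 ≡ 3 and 9923 ≡ 3 (mod 4), so reciprocity gives (8543/9923) = -(9923/8543). Reduce: 9923 ≡ 1380 (mod 8543). Now have -(1380/8543).
Factor out 2: 1380 = 2^2·345. Since 8543 ≡ 7 (mod 8), (2/8543) = +1, and (2/8543)^2 = +1. Now have -(345/8543).
345 ≡ 1 (mod 4), so quadratic reciprocity gives (345/8543) = (8543/345). Reduce: 8543 ≡ 263 (mod 345). Now have -(263/345).
345 ≡ 1 (mod 4), so quadratic reciprocity gives (263/345) = (345/263). Reduce: 345 ≡ 82 (mod 263). Now have -(82/263).
Factor out 2: 82 = 2·41. Since 263 ≡ 7 (mod 8), (2/263) = +1. Now have -(41/263).
41 ≡ 1 (mod 4), so quadratic reciprocity gives (41/263) = (263/41). Reduce: 263 ≡ 17 (mod 41). Now have -(17/41).
17 ≡ 1 (mod 4), so quadratic reciprocity gives (17/41) = (41/17). Reduce: 41 ≡ 7 (mod 17). Now have -(7/17).
17 ≡ 1 (mod 4), so quadratic reciprocity gives (7/17) = (17/7). Reduce: 17 ≡ 3 (mod 7). Now have -(3/7).
Both 3 ≡ 3 and 7 ≡ 3 (mod 4), so reciprocity gives (3/7) = -(7/3). Reduce: 7 ≡ 1 (mod 3). Now have (1/3).
(1/3) = 1. Collecting the sign factors: 1.
(8543/9923) = 1, and 9923 is prime, so 8543 is a quadratic residue mod 9923.

yes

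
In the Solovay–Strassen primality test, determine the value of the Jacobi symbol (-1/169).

1

(-1/169)
  = (168/169)    [-1 ≡ 168 mod 169]
  = (21/169)    [169 ≡ 1 mod 8 ⇒ (2/169)^3 = +1]
  = (169/21)    [QR: 21 ≡ 1 mod 4, sign kept]
  = (1/21)    [169 ≡ 1 mod 21]
  = 1    [(1/21) = 1]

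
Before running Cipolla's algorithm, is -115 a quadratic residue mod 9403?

Reduce the numerator: -115 ≡ 9288 (mod 9403), so (-115|9403) = (9288|9403).
Factor out 2: 9288 = 2^3·1161. Since 9403 ≡ 3 (mod 8), (2|9403) = -1, and (2|9403)^3 = -1. Now have -(1161|9403).
1161 ≡ 1 (mod 4), so quadratic reciprocity gives (1161|9403) = (9403|1161). Reduce: 9403 ≡ 115 (mod 1161). Now have -(115|1161).
1161 ≡ 1 (mod 4), so quadratic reciprocity gives (115|1161) = (1161|115). Reduce: 1161 ≡ 11 (mod 115). Now have -(11|115).
Both 11 ≡ 3 and 115 ≡ 3 (mod 4), so reciprocity gives (11|115) = -(115|11). Reduce: 115 ≡ 5 (mod 11). Now have (5|11).
5 ≡ 1 (mod 4), so quadratic reciprocity gives (5|11) = (11|5). Reduce: 11 ≡ 1 (mod 5). Now have (1|5).
(1|5) = 1. Collecting the sign factors: 1.
(-115|9403) = 1, and 9403 is prime, so -115 is a quadratic residue mod 9403.

yes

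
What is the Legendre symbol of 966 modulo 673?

1

Reduce the numerator: 966 ≡ 293 (mod 673), so (966|673) = (293|673).
293 ≡ 1 (mod 4), so quadratic reciprocity gives (293|673) = (673|293). Reduce: 673 ≡ 87 (mod 293). Now have (87|293).
293 ≡ 1 (mod 4), so quadratic reciprocity gives (87|293) = (293|87). Reduce: 293 ≡ 32 (mod 87). Now have (32|87).
Factor out 2: 32 = 2^5. Since 87 ≡ 7 (mod 8), (2|87) = +1, and (2|87)^5 = +1. Now have (1|87).
(1|87) = 1. Collecting the sign factors: 1.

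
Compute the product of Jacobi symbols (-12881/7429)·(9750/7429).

By multiplicativity, (-12881·9750/7429) = (-12881/7429)·(9750/7429).
First factor (-12881/7429):
Reduce the numerator: -12881 ≡ 1977 (mod 7429), so (-12881/7429) = (1977/7429).
1977 ≡ 1 (mod 4), so quadratic reciprocity gives (1977/7429) = (7429/1977). Reduce: 7429 ≡ 1498 (mod 1977). Now have (1498/1977).
Factor out 2: 1498 = 2·749. Since 1977 ≡ 1 (mod 8), (2/1977) = +1. Now have (749/1977).
749 ≡ 1 (mod 4), so quadratic reciprocity gives (749/1977) = (1977/749). Reduce: 1977 ≡ 479 (mod 749). Now have (479/749).
749 ≡ 1 (mod 4), so quadratic reciprocity gives (479/749) = (749/479). Reduce: 749 ≡ 270 (mod 479). Now have (270/479).
Factor out 2: 270 = 2·135. Since 479 ≡ 7 (mod 8), (2/479) = +1. Now have (135/479).
Both 135 ≡ 3 and 479 ≡ 3 (mod 4), so reciprocity gives (135/479) = -(479/135). Reduce: 479 ≡ 74 (mod 135). Now have -(74/135).
Factor out 2: 74 = 2·37. Since 135 ≡ 7 (mod 8), (2/135) = +1. Now have -(37/135).
37 ≡ 1 (mod 4), so quadratic reciprocity gives (37/135) = (135/37). Reduce: 135 ≡ 24 (mod 37). Now have -(24/37).
Factor out 2: 24 = 2^3·3. Since 37 ≡ 5 (mod 8), (2/37) = -1, and (2/37)^3 = -1. Now have (3/37).
37 ≡ 1 (mod 4), so quadratic reciprocity gives (3/37) = (37/3). Reduce: 37 ≡ 1 (mod 3). Now have (1/3).
(1/3) = 1. Collecting the sign factors: 1.
Second factor (9750/7429):
Reduce the numerator: 9750 ≡ 2321 (mod 7429), so (9750/7429) = (2321/7429).
2321 ≡ 1 (mod 4), so quadratic reciprocity gives (2321/7429) = (7429/2321). Reduce: 7429 ≡ 466 (mod 2321). Now have (466/2321).
Factor out 2: 466 = 2·233. Since 2321 ≡ 1 (mod 8), (2/2321) = +1. Now have (233/2321).
233 ≡ 1 (mod 4), so quadratic reciprocity gives (233/2321) = (2321/233). Reduce: 2321 ≡ 224 (mod 233). Now have (224/233).
Factor out 2: 224 = 2^5·7. Since 233 ≡ 1 (mod 8), (2/233) = +1, and (2/233)^5 = +1. Now have (7/233).
233 ≡ 1 (mod 4), so quadratic reciprocity gives (7/233) = (233/7). Reduce: 233 ≡ 2 (mod 7). Now have (2/7).
Factor out 2: 2 = 2. Since 7 ≡ 7 (mod 8), (2/7) = +1. Now have (1/7).
(1/7) = 1. Collecting the sign factors: 1.
Product: (1)·(1) = 1.

1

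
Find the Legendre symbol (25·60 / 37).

By multiplicativity, (25·60 / 37) = (25 / 37)·(60 / 37).
First factor (25 / 37):
25 ≡ 1 (mod 4), so quadratic reciprocity gives (25 / 37) = (37 / 25). Reduce: 37 ≡ 12 (mod 25). Now have (12 / 25).
Factor out 2: 12 = 2^2·3. Since 25 ≡ 1 (mod 8), (2 / 25) = +1, and (2 / 25)^2 = +1. Now have (3 / 25).
25 ≡ 1 (mod 4), so quadratic reciprocity gives (3 / 25) = (25 / 3). Reduce: 25 ≡ 1 (mod 3). Now have (1 / 3).
(1 / 3) = 1. Collecting the sign factors: 1.
Second factor (60 / 37):
Reduce the numerator: 60 ≡ 23 (mod 37), so (60 / 37) = (23 / 37).
37 ≡ 1 (mod 4), so quadratic reciprocity gives (23 / 37) = (37 / 23). Reduce: 37 ≡ 14 (mod 23). Now have (14 / 23).
Factor out 2: 14 = 2·7. Since 23 ≡ 7 (mod 8), (2 / 23) = +1. Now have (7 / 23).
Both 7 ≡ 3 and 23 ≡ 3 (mod 4), so reciprocity gives (7 / 23) = -(23 / 7). Reduce: 23 ≡ 2 (mod 7). Now have -(2 / 7).
Factor out 2: 2 = 2. Since 7 ≡ 7 (mod 8), (2 / 7) = +1. Now have -(1 / 7).
(1 / 7) = 1. Collecting the sign factors: -1.
Product: (1)·(-1) = -1.

-1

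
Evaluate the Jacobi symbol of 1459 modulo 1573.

1

(1459|1573)
  = (1573|1459)    [QR: 1573 ≡ 1 mod 4, sign kept]
  = (114|1459)    [1573 ≡ 114 mod 1459]
  = -(57|1459)    [1459 ≡ 3 mod 8 ⇒ (2|1459) = -1]
  = -(1459|57)    [QR: 57 ≡ 1 mod 4, sign kept]
  = -(34|57)    [1459 ≡ 34 mod 57]
  = -(17|57)    [57 ≡ 1 mod 8 ⇒ (2|57) = +1]
  = -(57|17)    [QR: 17 ≡ 1 mod 4, sign kept]
  = -(6|17)    [57 ≡ 6 mod 17]
  = -(3|17)    [17 ≡ 1 mod 8 ⇒ (2|17) = +1]
  = -(17|3)    [QR: 17 ≡ 1 mod 4, sign kept]
  = -(2|3)    [17 ≡ 2 mod 3]
  = (1|3)    [3 ≡ 3 mod 8 ⇒ (2|3) = -1]
  = 1    [(1|3) = 1]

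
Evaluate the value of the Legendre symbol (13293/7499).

1

Reduce the numerator: 13293 ≡ 5794 (mod 7499), so (13293/7499) = (5794/7499).
Factor out 2: 5794 = 2·2897. Since 7499 ≡ 3 (mod 8), (2/7499) = -1. Now have -(2897/7499).
2897 ≡ 1 (mod 4), so quadratic reciprocity gives (2897/7499) = (7499/2897). Reduce: 7499 ≡ 1705 (mod 2897). Now have -(1705/2897).
1705 ≡ 1 (mod 4), so quadratic reciprocity gives (1705/2897) = (2897/1705). Reduce: 2897 ≡ 1192 (mod 1705). Now have -(1192/1705).
Factor out 2: 1192 = 2^3·149. Since 1705 ≡ 1 (mod 8), (2/1705) = +1, and (2/1705)^3 = +1. Now have -(149/1705).
149 ≡ 1 (mod 4), so quadratic reciprocity gives (149/1705) = (1705/149). Reduce: 1705 ≡ 66 (mod 149). Now have -(66/149).
Factor out 2: 66 = 2·33. Since 149 ≡ 5 (mod 8), (2/149) = -1. Now have (33/149).
33 ≡ 1 (mod 4), so quadratic reciprocity gives (33/149) = (149/33). Reduce: 149 ≡ 17 (mod 33). Now have (17/33).
17 ≡ 1 (mod 4), so quadratic reciprocity gives (17/33) = (33/17). Reduce: 33 ≡ 16 (mod 17). Now have (16/17).
Factor out 2: 16 = 2^4. Since 17 ≡ 1 (mod 8), (2/17) = +1, and (2/17)^4 = +1. Now have (1/17).
(1/17) = 1. Collecting the sign factors: 1.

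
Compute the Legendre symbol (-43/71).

-1

(-43/71)
  = (28/71)    [-43 ≡ 28 mod 71]
  = (7/71)    [71 ≡ 7 mod 8 ⇒ (2/71)^2 = +1]
  = -(71/7)    [QR: both ≡ 3 mod 4, sign flips]
  = -(1/7)    [71 ≡ 1 mod 7]
  = -1    [(1/7) = 1]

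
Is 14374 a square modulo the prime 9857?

yes

Reduce the numerator: 14374 ≡ 4517 (mod 9857), so (14374|9857) = (4517|9857).
4517 ≡ 1 (mod 4), so quadratic reciprocity gives (4517|9857) = (9857|4517). Reduce: 9857 ≡ 823 (mod 4517). Now have (823|4517).
4517 ≡ 1 (mod 4), so quadratic reciprocity gives (823|4517) = (4517|823). Reduce: 4517 ≡ 402 (mod 823). Now have (402|823).
Factor out 2: 402 = 2·201. Since 823 ≡ 7 (mod 8), (2|823) = +1. Now have (201|823).
201 ≡ 1 (mod 4), so quadratic reciprocity gives (201|823) = (823|201). Reduce: 823 ≡ 19 (mod 201). Now have (19|201).
201 ≡ 1 (mod 4), so quadratic reciprocity gives (19|201) = (201|19). Reduce: 201 ≡ 11 (mod 19). Now have (11|19).
Both 11 ≡ 3 and 19 ≡ 3 (mod 4), so reciprocity gives (11|19) = -(19|11). Reduce: 19 ≡ 8 (mod 11). Now have -(8|11).
Factor out 2: 8 = 2^3. Since 11 ≡ 3 (mod 8), (2|11) = -1, and (2|11)^3 = -1. Now have (1|11).
(1|11) = 1. Collecting the sign factors: 1.
The Legendre symbol is 1, so x^2 ≡ 14374 (mod 9857) has solution.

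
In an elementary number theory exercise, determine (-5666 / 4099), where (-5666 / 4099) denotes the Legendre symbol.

-1

Pull out -1: (-5666 / 4099) = (-1 / 4099)·(5666 / 4099). Since 4099 ≡ 3 (mod 4), (-1 / 4099) = -1. Now have -(5666 / 4099).
Reduce the numerator: 5666 ≡ 1567 (mod 4099), so (5666 / 4099) = (1567 / 4099).
Both 1567 ≡ 3 and 4099 ≡ 3 (mod 4), so reciprocity gives (1567 / 4099) = -(4099 / 1567). Reduce: 4099 ≡ 965 (mod 1567). Now have (965 / 1567).
965 ≡ 1 (mod 4), so quadratic reciprocity gives (965 / 1567) = (1567 / 965). Reduce: 1567 ≡ 602 (mod 965). Now have (602 / 965).
Factor out 2: 602 = 2·301. Since 965 ≡ 5 (mod 8), (2 / 965) = -1. Now have -(301 / 965).
301 ≡ 1 (mod 4), so quadratic reciprocity gives (301 / 965) = (965 / 301). Reduce: 965 ≡ 62 (mod 301). Now have -(62 / 301).
Factor out 2: 62 = 2·31. Since 301 ≡ 5 (mod 8), (2 / 301) = -1. Now have (31 / 301).
301 ≡ 1 (mod 4), so quadratic reciprocity gives (31 / 301) = (301 / 31). Reduce: 301 ≡ 22 (mod 31). Now have (22 / 31).
Factor out 2: 22 = 2·11. Since 31 ≡ 7 (mod 8), (2 / 31) = +1. Now have (11 / 31).
Both 11 ≡ 3 and 31 ≡ 3 (mod 4), so reciprocity gives (11 / 31) = -(31 / 11). Reduce: 31 ≡ 9 (mod 11). Now have -(9 / 11).
9 ≡ 1 (mod 4), so quadratic reciprocity gives (9 / 11) = (11 / 9). Reduce: 11 ≡ 2 (mod 9). Now have -(2 / 9).
Factor out 2: 2 = 2. Since 9 ≡ 1 (mod 8), (2 / 9) = +1. Now have -(1 / 9).
(1 / 9) = 1. Collecting the sign factors: -1.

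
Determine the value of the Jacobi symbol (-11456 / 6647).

-1

(-11456 / 6647)
  = (1838 / 6647)    [-11456 ≡ 1838 mod 6647]
  = (919 / 6647)    [6647 ≡ 7 mod 8 ⇒ (2 / 6647) = +1]
  = -(6647 / 919)    [QR: both ≡ 3 mod 4, sign flips]
  = -(214 / 919)    [6647 ≡ 214 mod 919]
  = -(107 / 919)    [919 ≡ 7 mod 8 ⇒ (2 / 919) = +1]
  = (919 / 107)    [QR: both ≡ 3 mod 4, sign flips]
  = (63 / 107)    [919 ≡ 63 mod 107]
  = -(107 / 63)    [QR: both ≡ 3 mod 4, sign flips]
  = -(44 / 63)    [107 ≡ 44 mod 63]
  = -(11 / 63)    [63 ≡ 7 mod 8 ⇒ (2 / 63)^2 = +1]
  = (63 / 11)    [QR: both ≡ 3 mod 4, sign flips]
  = (8 / 11)    [63 ≡ 8 mod 11]
  = -(1 / 11)    [11 ≡ 3 mod 8 ⇒ (2 / 11)^3 = -1]
  = -1    [(1 / 11) = 1]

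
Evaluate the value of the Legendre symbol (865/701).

1

Reduce the numerator: 865 ≡ 164 (mod 701), so (865/701) = (164/701).
Factor out 2: 164 = 2^2·41. Since 701 ≡ 5 (mod 8), (2/701) = -1, and (2/701)^2 = +1. Now have (41/701).
41 ≡ 1 (mod 4), so quadratic reciprocity gives (41/701) = (701/41). Reduce: 701 ≡ 4 (mod 41). Now have (4/41).
Factor out 2: 4 = 2^2. Since 41 ≡ 1 (mod 8), (2/41) = +1, and (2/41)^2 = +1. Now have (1/41).
(1/41) = 1. Collecting the sign factors: 1.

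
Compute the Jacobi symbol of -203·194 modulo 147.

0

By multiplicativity, (-203·194|147) = (-203|147)·(194|147).
First factor (-203|147):
(-203|147)
  = (91|147)    [-203 ≡ 91 mod 147]
  = -(147|91)    [QR: both ≡ 3 mod 4, sign flips]
  = -(56|91)    [147 ≡ 56 mod 91]
  = (7|91)    [91 ≡ 3 mod 8 ⇒ (2|91)^3 = -1]
  = -(91|7)    [QR: both ≡ 3 mod 4, sign flips]
  = -(0|7)    [91 ≡ 0 mod 7]
  = 0    [numerator 0, gcd > 1]
Second factor (194|147):
(194|147)
  = (47|147)    [194 ≡ 47 mod 147]
  = -(147|47)    [QR: both ≡ 3 mod 4, sign flips]
  = -(6|47)    [147 ≡ 6 mod 47]
  = -(3|47)    [47 ≡ 7 mod 8 ⇒ (2|47) = +1]
  = (47|3)    [QR: both ≡ 3 mod 4, sign flips]
  = (2|3)    [47 ≡ 2 mod 3]
  = -(1|3)    [3 ≡ 3 mod 8 ⇒ (2|3) = -1]
  = -1    [(1|3) = 1]
Product: (0)·(-1) = 0.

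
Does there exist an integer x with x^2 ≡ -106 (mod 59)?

yes

(-106|59)
  = (12|59)    [-106 ≡ 12 mod 59]
  = (3|59)    [59 ≡ 3 mod 8 ⇒ (2|59)^2 = +1]
  = -(59|3)    [QR: both ≡ 3 mod 4, sign flips]
  = -(2|3)    [59 ≡ 2 mod 3]
  = (1|3)    [3 ≡ 3 mod 8 ⇒ (2|3) = -1]
  = 1    [(1|3) = 1]
The Legendre symbol is 1, so x^2 ≡ -106 (mod 59) has solution.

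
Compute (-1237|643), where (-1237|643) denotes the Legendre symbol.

1

(-1237|643)
  = (49|643)    [-1237 ≡ 49 mod 643]
  = (643|49)    [QR: 49 ≡ 1 mod 4, sign kept]
  = (6|49)    [643 ≡ 6 mod 49]
  = (3|49)    [49 ≡ 1 mod 8 ⇒ (2|49) = +1]
  = (49|3)    [QR: 49 ≡ 1 mod 4, sign kept]
  = (1|3)    [49 ≡ 1 mod 3]
  = 1    [(1|3) = 1]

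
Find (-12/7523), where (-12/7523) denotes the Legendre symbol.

-1

Pull out -1: (-12/7523) = (-1/7523)·(12/7523). Since 7523 ≡ 3 (mod 4), (-1/7523) = -1. Now have -(12/7523).
Factor out 2: 12 = 2^2·3. Since 7523 ≡ 3 (mod 8), (2/7523) = -1, and (2/7523)^2 = +1. Now have -(3/7523).
Both 3 ≡ 3 and 7523 ≡ 3 (mod 4), so reciprocity gives (3/7523) = -(7523/3). Reduce: 7523 ≡ 2 (mod 3). Now have (2/3).
Factor out 2: 2 = 2. Since 3 ≡ 3 (mod 8), (2/3) = -1. Now have -(1/3).
(1/3) = 1. Collecting the sign factors: -1.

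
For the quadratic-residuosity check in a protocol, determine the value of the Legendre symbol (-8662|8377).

Reduce the numerator: -8662 ≡ 8092 (mod 8377), so (-8662|8377) = (8092|8377).
Factor out 2: 8092 = 2^2·2023. Since 8377 ≡ 1 (mod 8), (2|8377) = +1, and (2|8377)^2 = +1. Now have (2023|8377).
8377 ≡ 1 (mod 4), so quadratic reciprocity gives (2023|8377) = (8377|2023). Reduce: 8377 ≡ 285 (mod 2023). Now have (285|2023).
285 ≡ 1 (mod 4), so quadratic reciprocity gives (285|2023) = (2023|285). Reduce: 2023 ≡ 28 (mod 285). Now have (28|285).
Factor out 2: 28 = 2^2·7. Since 285 ≡ 5 (mod 8), (2|285) = -1, and (2|285)^2 = +1. Now have (7|285).
285 ≡ 1 (mod 4), so quadratic reciprocity gives (7|285) = (285|7). Reduce: 285 ≡ 5 (mod 7). Now have (5|7).
5 ≡ 1 (mod 4), so quadratic reciprocity gives (5|7) = (7|5). Reduce: 7 ≡ 2 (mod 5). Now have (2|5).
Factor out 2: 2 = 2. Since 5 ≡ 5 (mod 8), (2|5) = -1. Now have -(1|5).
(1|5) = 1. Collecting the sign factors: -1.

-1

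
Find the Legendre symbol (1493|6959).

1493 ≡ 1 (mod 4), so quadratic reciprocity gives (1493|6959) = (6959|1493). Reduce: 6959 ≡ 987 (mod 1493). Now have (987|1493).
1493 ≡ 1 (mod 4), so quadratic reciprocity gives (987|1493) = (1493|987). Reduce: 1493 ≡ 506 (mod 987). Now have (506|987).
Factor out 2: 506 = 2·253. Since 987 ≡ 3 (mod 8), (2|987) = -1. Now have -(253|987).
253 ≡ 1 (mod 4), so quadratic reciprocity gives (253|987) = (987|253). Reduce: 987 ≡ 228 (mod 253). Now have -(228|253).
Factor out 2: 228 = 2^2·57. Since 253 ≡ 5 (mod 8), (2|253) = -1, and (2|253)^2 = +1. Now have -(57|253).
57 ≡ 1 (mod 4), so quadratic reciprocity gives (57|253) = (253|57). Reduce: 253 ≡ 25 (mod 57). Now have -(25|57).
25 ≡ 1 (mod 4), so quadratic reciprocity gives (25|57) = (57|25). Reduce: 57 ≡ 7 (mod 25). Now have -(7|25).
25 ≡ 1 (mod 4), so quadratic reciprocity gives (7|25) = (25|7). Reduce: 25 ≡ 4 (mod 7). Now have -(4|7).
Factor out 2: 4 = 2^2. Since 7 ≡ 7 (mod 8), (2|7) = +1, and (2|7)^2 = +1. Now have -(1|7).
(1|7) = 1. Collecting the sign factors: -1.

-1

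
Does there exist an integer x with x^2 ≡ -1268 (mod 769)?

(-1268/769)
  = (270/769)    [-1268 ≡ 270 mod 769]
  = (135/769)    [769 ≡ 1 mod 8 ⇒ (2/769) = +1]
  = (769/135)    [QR: 769 ≡ 1 mod 4, sign kept]
  = (94/135)    [769 ≡ 94 mod 135]
  = (47/135)    [135 ≡ 7 mod 8 ⇒ (2/135) = +1]
  = -(135/47)    [QR: both ≡ 3 mod 4, sign flips]
  = -(41/47)    [135 ≡ 41 mod 47]
  = -(47/41)    [QR: 41 ≡ 1 mod 4, sign kept]
  = -(6/41)    [47 ≡ 6 mod 41]
  = -(3/41)    [41 ≡ 1 mod 8 ⇒ (2/41) = +1]
  = -(41/3)    [QR: 41 ≡ 1 mod 4, sign kept]
  = -(2/3)    [41 ≡ 2 mod 3]
  = (1/3)    [3 ≡ 3 mod 8 ⇒ (2/3) = -1]
  = 1    [(1/3) = 1]
(-1268/769) = 1, and 769 is prime, so -1268 is a quadratic residue mod 769.

yes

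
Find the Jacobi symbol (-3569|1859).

(-3569|1859)
  = -(3569|1859)    [1859 ≡ 3 mod 4 ⇒ (-1|1859) = -1]
  = -(1710|1859)    [3569 ≡ 1710 mod 1859]
  = (855|1859)    [1859 ≡ 3 mod 8 ⇒ (2|1859) = -1]
  = -(1859|855)    [QR: both ≡ 3 mod 4, sign flips]
  = -(149|855)    [1859 ≡ 149 mod 855]
  = -(855|149)    [QR: 149 ≡ 1 mod 4, sign kept]
  = -(110|149)    [855 ≡ 110 mod 149]
  = (55|149)    [149 ≡ 5 mod 8 ⇒ (2|149) = -1]
  = (149|55)    [QR: 149 ≡ 1 mod 4, sign kept]
  = (39|55)    [149 ≡ 39 mod 55]
  = -(55|39)    [QR: both ≡ 3 mod 4, sign flips]
  = -(16|39)    [55 ≡ 16 mod 39]
  = -(1|39)    [39 ≡ 7 mod 8 ⇒ (2|39)^4 = +1]
  = -1    [(1|39) = 1]

-1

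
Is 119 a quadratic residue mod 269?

(119/269)
  = (269/119)    [QR: 269 ≡ 1 mod 4, sign kept]
  = (31/119)    [269 ≡ 31 mod 119]
  = -(119/31)    [QR: both ≡ 3 mod 4, sign flips]
  = -(26/31)    [119 ≡ 26 mod 31]
  = -(13/31)    [31 ≡ 7 mod 8 ⇒ (2/31) = +1]
  = -(31/13)    [QR: 13 ≡ 1 mod 4, sign kept]
  = -(5/13)    [31 ≡ 5 mod 13]
  = -(13/5)    [QR: 5 ≡ 1 mod 4, sign kept]
  = -(3/5)    [13 ≡ 3 mod 5]
  = -(5/3)    [QR: 5 ≡ 1 mod 4, sign kept]
  = -(2/3)    [5 ≡ 2 mod 3]
  = (1/3)    [3 ≡ 3 mod 8 ⇒ (2/3) = -1]
  = 1    [(1/3) = 1]
The Legendre symbol is 1, so x^2 ≡ 119 (mod 269) has solution.

yes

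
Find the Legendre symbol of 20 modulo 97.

(20/97)
  = (5/97)    [97 ≡ 1 mod 8 ⇒ (2/97)^2 = +1]
  = (97/5)    [QR: 5 ≡ 1 mod 4, sign kept]
  = (2/5)    [97 ≡ 2 mod 5]
  = -(1/5)    [5 ≡ 5 mod 8 ⇒ (2/5) = -1]
  = -1    [(1/5) = 1]

-1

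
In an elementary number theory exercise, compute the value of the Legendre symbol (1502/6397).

Factor out 2: 1502 = 2·751. Since 6397 ≡ 5 (mod 8), (2/6397) = -1. Now have -(751/6397).
6397 ≡ 1 (mod 4), so quadratic reciprocity gives (751/6397) = (6397/751). Reduce: 6397 ≡ 389 (mod 751). Now have -(389/751).
389 ≡ 1 (mod 4), so quadratic reciprocity gives (389/751) = (751/389). Reduce: 751 ≡ 362 (mod 389). Now have -(362/389).
Factor out 2: 362 = 2·181. Since 389 ≡ 5 (mod 8), (2/389) = -1. Now have (181/389).
181 ≡ 1 (mod 4), so quadratic reciprocity gives (181/389) = (389/181). Reduce: 389 ≡ 27 (mod 181). Now have (27/181).
181 ≡ 1 (mod 4), so quadratic reciprocity gives (27/181) = (181/27). Reduce: 181 ≡ 19 (mod 27). Now have (19/27).
Both 19 ≡ 3 and 27 ≡ 3 (mod 4), so reciprocity gives (19/27) = -(27/19). Reduce: 27 ≡ 8 (mod 19). Now have -(8/19).
Factor out 2: 8 = 2^3. Since 19 ≡ 3 (mod 8), (2/19) = -1, and (2/19)^3 = -1. Now have (1/19).
(1/19) = 1. Collecting the sign factors: 1.

1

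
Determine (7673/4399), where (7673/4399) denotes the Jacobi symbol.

-1

(7673/4399)
  = (3274/4399)    [7673 ≡ 3274 mod 4399]
  = (1637/4399)    [4399 ≡ 7 mod 8 ⇒ (2/4399) = +1]
  = (4399/1637)    [QR: 1637 ≡ 1 mod 4, sign kept]
  = (1125/1637)    [4399 ≡ 1125 mod 1637]
  = (1637/1125)    [QR: 1125 ≡ 1 mod 4, sign kept]
  = (512/1125)    [1637 ≡ 512 mod 1125]
  = -(1/1125)    [1125 ≡ 5 mod 8 ⇒ (2/1125)^9 = -1]
  = -1    [(1/1125) = 1]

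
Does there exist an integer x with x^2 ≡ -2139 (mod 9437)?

no

(-2139/9437)
  = (2139/9437)    [9437 ≡ 1 mod 4 ⇒ (-1/9437) = +1]
  = (9437/2139)    [QR: 9437 ≡ 1 mod 4, sign kept]
  = (881/2139)    [9437 ≡ 881 mod 2139]
  = (2139/881)    [QR: 881 ≡ 1 mod 4, sign kept]
  = (377/881)    [2139 ≡ 377 mod 881]
  = (881/377)    [QR: 377 ≡ 1 mod 4, sign kept]
  = (127/377)    [881 ≡ 127 mod 377]
  = (377/127)    [QR: 377 ≡ 1 mod 4, sign kept]
  = (123/127)    [377 ≡ 123 mod 127]
  = -(127/123)    [QR: both ≡ 3 mod 4, sign flips]
  = -(4/123)    [127 ≡ 4 mod 123]
  = -(1/123)    [123 ≡ 3 mod 8 ⇒ (2/123)^2 = +1]
  = -1    [(1/123) = 1]
The Legendre symbol is -1, so x^2 ≡ -2139 (mod 9437) has no solution.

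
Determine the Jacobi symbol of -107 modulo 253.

1

(-107/253)
  = (107/253)    [253 ≡ 1 mod 4 ⇒ (-1/253) = +1]
  = (253/107)    [QR: 253 ≡ 1 mod 4, sign kept]
  = (39/107)    [253 ≡ 39 mod 107]
  = -(107/39)    [QR: both ≡ 3 mod 4, sign flips]
  = -(29/39)    [107 ≡ 29 mod 39]
  = -(39/29)    [QR: 29 ≡ 1 mod 4, sign kept]
  = -(10/29)    [39 ≡ 10 mod 29]
  = (5/29)    [29 ≡ 5 mod 8 ⇒ (2/29) = -1]
  = (29/5)    [QR: 5 ≡ 1 mod 4, sign kept]
  = (4/5)    [29 ≡ 4 mod 5]
  = (1/5)    [5 ≡ 5 mod 8 ⇒ (2/5)^2 = +1]
  = 1    [(1/5) = 1]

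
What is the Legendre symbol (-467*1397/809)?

By multiplicativity, (-467·1397/809) = (-467/809)·(1397/809).
First factor (-467/809):
(-467/809)
  = (467/809)    [809 ≡ 1 mod 4 ⇒ (-1/809) = +1]
  = (809/467)    [QR: 809 ≡ 1 mod 4, sign kept]
  = (342/467)    [809 ≡ 342 mod 467]
  = -(171/467)    [467 ≡ 3 mod 8 ⇒ (2/467) = -1]
  = (467/171)    [QR: both ≡ 3 mod 4, sign flips]
  = (125/171)    [467 ≡ 125 mod 171]
  = (171/125)    [QR: 125 ≡ 1 mod 4, sign kept]
  = (46/125)    [171 ≡ 46 mod 125]
  = -(23/125)    [125 ≡ 5 mod 8 ⇒ (2/125) = -1]
  = -(125/23)    [QR: 125 ≡ 1 mod 4, sign kept]
  = -(10/23)    [125 ≡ 10 mod 23]
  = -(5/23)    [23 ≡ 7 mod 8 ⇒ (2/23) = +1]
  = -(23/5)    [QR: 5 ≡ 1 mod 4, sign kept]
  = -(3/5)    [23 ≡ 3 mod 5]
  = -(5/3)    [QR: 5 ≡ 1 mod 4, sign kept]
  = -(2/3)    [5 ≡ 2 mod 3]
  = (1/3)    [3 ≡ 3 mod 8 ⇒ (2/3) = -1]
  = 1    [(1/3) = 1]
Second factor (1397/809):
(1397/809)
  = (588/809)    [1397 ≡ 588 mod 809]
  = (147/809)    [809 ≡ 1 mod 8 ⇒ (2/809)^2 = +1]
  = (809/147)    [QR: 809 ≡ 1 mod 4, sign kept]
  = (74/147)    [809 ≡ 74 mod 147]
  = -(37/147)    [147 ≡ 3 mod 8 ⇒ (2/147) = -1]
  = -(147/37)    [QR: 37 ≡ 1 mod 4, sign kept]
  = -(36/37)    [147 ≡ 36 mod 37]
  = -(9/37)    [37 ≡ 5 mod 8 ⇒ (2/37)^2 = +1]
  = -(37/9)    [QR: 9 ≡ 1 mod 4, sign kept]
  = -(1/9)    [37 ≡ 1 mod 9]
  = -1    [(1/9) = 1]
Product: (1)·(-1) = -1.

-1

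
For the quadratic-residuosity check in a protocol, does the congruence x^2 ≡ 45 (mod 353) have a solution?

(45|353)
  = (353|45)    [QR: 45 ≡ 1 mod 4, sign kept]
  = (38|45)    [353 ≡ 38 mod 45]
  = -(19|45)    [45 ≡ 5 mod 8 ⇒ (2|45) = -1]
  = -(45|19)    [QR: 45 ≡ 1 mod 4, sign kept]
  = -(7|19)    [45 ≡ 7 mod 19]
  = (19|7)    [QR: both ≡ 3 mod 4, sign flips]
  = (5|7)    [19 ≡ 5 mod 7]
  = (7|5)    [QR: 5 ≡ 1 mod 4, sign kept]
  = (2|5)    [7 ≡ 2 mod 5]
  = -(1|5)    [5 ≡ 5 mod 8 ⇒ (2|5) = -1]
  = -1    [(1|5) = 1]
(45|353) = -1, and 353 is prime, so 45 is not a quadratic residue mod 353.

no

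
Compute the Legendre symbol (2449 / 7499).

2449 ≡ 1 (mod 4), so quadratic reciprocity gives (2449 / 7499) = (7499 / 2449). Reduce: 7499 ≡ 152 (mod 2449). Now have (152 / 2449).
Factor out 2: 152 = 2^3·19. Since 2449 ≡ 1 (mod 8), (2 / 2449) = +1, and (2 / 2449)^3 = +1. Now have (19 / 2449).
2449 ≡ 1 (mod 4), so quadratic reciprocity gives (19 / 2449) = (2449 / 19). Reduce: 2449 ≡ 17 (mod 19). Now have (17 / 19).
17 ≡ 1 (mod 4), so quadratic reciprocity gives (17 / 19) = (19 / 17). Reduce: 19 ≡ 2 (mod 17). Now have (2 / 17).
Factor out 2: 2 = 2. Since 17 ≡ 1 (mod 8), (2 / 17) = +1. Now have (1 / 17).
(1 / 17) = 1. Collecting the sign factors: 1.

1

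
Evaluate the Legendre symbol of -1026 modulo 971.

1

(-1026/971)
  = (916/971)    [-1026 ≡ 916 mod 971]
  = (229/971)    [971 ≡ 3 mod 8 ⇒ (2/971)^2 = +1]
  = (971/229)    [QR: 229 ≡ 1 mod 4, sign kept]
  = (55/229)    [971 ≡ 55 mod 229]
  = (229/55)    [QR: 229 ≡ 1 mod 4, sign kept]
  = (9/55)    [229 ≡ 9 mod 55]
  = (55/9)    [QR: 9 ≡ 1 mod 4, sign kept]
  = (1/9)    [55 ≡ 1 mod 9]
  = 1    [(1/9) = 1]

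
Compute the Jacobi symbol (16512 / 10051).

Reduce the numerator: 16512 ≡ 6461 (mod 10051), so (16512 / 10051) = (6461 / 10051).
6461 ≡ 1 (mod 4), so quadratic reciprocity gives (6461 / 10051) = (10051 / 6461). Reduce: 10051 ≡ 3590 (mod 6461). Now have (3590 / 6461).
Factor out 2: 3590 = 2·1795. Since 6461 ≡ 5 (mod 8), (2 / 6461) = -1. Now have -(1795 / 6461).
6461 ≡ 1 (mod 4), so quadratic reciprocity gives (1795 / 6461) = (6461 / 1795). Reduce: 6461 ≡ 1076 (mod 1795). Now have -(1076 / 1795).
Factor out 2: 1076 = 2^2·269. Since 1795 ≡ 3 (mod 8), (2 / 1795) = -1, and (2 / 1795)^2 = +1. Now have -(269 / 1795).
269 ≡ 1 (mod 4), so quadratic reciprocity gives (269 / 1795) = (1795 / 269). Reduce: 1795 ≡ 181 (mod 269). Now have -(181 / 269).
181 ≡ 1 (mod 4), so quadratic reciprocity gives (181 / 269) = (269 / 181). Reduce: 269 ≡ 88 (mod 181). Now have -(88 / 181).
Factor out 2: 88 = 2^3·11. Since 181 ≡ 5 (mod 8), (2 / 181) = -1, and (2 / 181)^3 = -1. Now have (11 / 181).
181 ≡ 1 (mod 4), so quadratic reciprocity gives (11 / 181) = (181 / 11). Reduce: 181 ≡ 5 (mod 11). Now have (5 / 11).
5 ≡ 1 (mod 4), so quadratic reciprocity gives (5 / 11) = (11 / 5). Reduce: 11 ≡ 1 (mod 5). Now have (1 / 5).
(1 / 5) = 1. Collecting the sign factors: 1.

1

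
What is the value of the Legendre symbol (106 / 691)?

(106 / 691)
  = -(53 / 691)    [691 ≡ 3 mod 8 ⇒ (2 / 691) = -1]
  = -(691 / 53)    [QR: 53 ≡ 1 mod 4, sign kept]
  = -(2 / 53)    [691 ≡ 2 mod 53]
  = (1 / 53)    [53 ≡ 5 mod 8 ⇒ (2 / 53) = -1]
  = 1    [(1 / 53) = 1]

1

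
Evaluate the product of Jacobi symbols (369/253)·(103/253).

By multiplicativity, (369·103/253) = (369/253)·(103/253).
First factor (369/253):
(369/253)
  = (116/253)    [369 ≡ 116 mod 253]
  = (29/253)    [253 ≡ 5 mod 8 ⇒ (2/253)^2 = +1]
  = (253/29)    [QR: 29 ≡ 1 mod 4, sign kept]
  = (21/29)    [253 ≡ 21 mod 29]
  = (29/21)    [QR: 21 ≡ 1 mod 4, sign kept]
  = (8/21)    [29 ≡ 8 mod 21]
  = -(1/21)    [21 ≡ 5 mod 8 ⇒ (2/21)^3 = -1]
  = -1    [(1/21) = 1]
Second factor (103/253):
(103/253)
  = (253/103)    [QR: 253 ≡ 1 mod 4, sign kept]
  = (47/103)    [253 ≡ 47 mod 103]
  = -(103/47)    [QR: both ≡ 3 mod 4, sign flips]
  = -(9/47)    [103 ≡ 9 mod 47]
  = -(47/9)    [QR: 9 ≡ 1 mod 4, sign kept]
  = -(2/9)    [47 ≡ 2 mod 9]
  = -(1/9)    [9 ≡ 1 mod 8 ⇒ (2/9) = +1]
  = -1    [(1/9) = 1]
Product: (-1)·(-1) = 1.

1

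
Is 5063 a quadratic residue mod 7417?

yes

(5063/7417)
  = (7417/5063)    [QR: 7417 ≡ 1 mod 4, sign kept]
  = (2354/5063)    [7417 ≡ 2354 mod 5063]
  = (1177/5063)    [5063 ≡ 7 mod 8 ⇒ (2/5063) = +1]
  = (5063/1177)    [QR: 1177 ≡ 1 mod 4, sign kept]
  = (355/1177)    [5063 ≡ 355 mod 1177]
  = (1177/355)    [QR: 1177 ≡ 1 mod 4, sign kept]
  = (112/355)    [1177 ≡ 112 mod 355]
  = (7/355)    [355 ≡ 3 mod 8 ⇒ (2/355)^4 = +1]
  = -(355/7)    [QR: both ≡ 3 mod 4, sign flips]
  = -(5/7)    [355 ≡ 5 mod 7]
  = -(7/5)    [QR: 5 ≡ 1 mod 4, sign kept]
  = -(2/5)    [7 ≡ 2 mod 5]
  = (1/5)    [5 ≡ 5 mod 8 ⇒ (2/5) = -1]
  = 1    [(1/5) = 1]
The Legendre symbol is 1, so x^2 ≡ 5063 (mod 7417) has solution.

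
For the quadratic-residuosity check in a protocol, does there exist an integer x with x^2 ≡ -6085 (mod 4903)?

(-6085/4903)
  = -(6085/4903)    [4903 ≡ 3 mod 4 ⇒ (-1/4903) = -1]
  = -(1182/4903)    [6085 ≡ 1182 mod 4903]
  = -(591/4903)    [4903 ≡ 7 mod 8 ⇒ (2/4903) = +1]
  = (4903/591)    [QR: both ≡ 3 mod 4, sign flips]
  = (175/591)    [4903 ≡ 175 mod 591]
  = -(591/175)    [QR: both ≡ 3 mod 4, sign flips]
  = -(66/175)    [591 ≡ 66 mod 175]
  = -(33/175)    [175 ≡ 7 mod 8 ⇒ (2/175) = +1]
  = -(175/33)    [QR: 33 ≡ 1 mod 4, sign kept]
  = -(10/33)    [175 ≡ 10 mod 33]
  = -(5/33)    [33 ≡ 1 mod 8 ⇒ (2/33) = +1]
  = -(33/5)    [QR: 5 ≡ 1 mod 4, sign kept]
  = -(3/5)    [33 ≡ 3 mod 5]
  = -(5/3)    [QR: 5 ≡ 1 mod 4, sign kept]
  = -(2/3)    [5 ≡ 2 mod 3]
  = (1/3)    [3 ≡ 3 mod 8 ⇒ (2/3) = -1]
  = 1    [(1/3) = 1]
The Legendre symbol is 1, so x^2 ≡ -6085 (mod 4903) has solution.

yes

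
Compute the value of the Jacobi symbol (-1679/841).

1

(-1679/841)
  = (3/841)    [-1679 ≡ 3 mod 841]
  = (841/3)    [QR: 841 ≡ 1 mod 4, sign kept]
  = (1/3)    [841 ≡ 1 mod 3]
  = 1    [(1/3) = 1]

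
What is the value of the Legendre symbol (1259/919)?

(1259/919)
  = (340/919)    [1259 ≡ 340 mod 919]
  = (85/919)    [919 ≡ 7 mod 8 ⇒ (2/919)^2 = +1]
  = (919/85)    [QR: 85 ≡ 1 mod 4, sign kept]
  = (69/85)    [919 ≡ 69 mod 85]
  = (85/69)    [QR: 69 ≡ 1 mod 4, sign kept]
  = (16/69)    [85 ≡ 16 mod 69]
  = (1/69)    [69 ≡ 5 mod 8 ⇒ (2/69)^4 = +1]
  = 1    [(1/69) = 1]

1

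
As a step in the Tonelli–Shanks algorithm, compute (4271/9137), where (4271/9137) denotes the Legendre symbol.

(4271/9137)
  = (9137/4271)    [QR: 9137 ≡ 1 mod 4, sign kept]
  = (595/4271)    [9137 ≡ 595 mod 4271]
  = -(4271/595)    [QR: both ≡ 3 mod 4, sign flips]
  = -(106/595)    [4271 ≡ 106 mod 595]
  = (53/595)    [595 ≡ 3 mod 8 ⇒ (2/595) = -1]
  = (595/53)    [QR: 53 ≡ 1 mod 4, sign kept]
  = (12/53)    [595 ≡ 12 mod 53]
  = (3/53)    [53 ≡ 5 mod 8 ⇒ (2/53)^2 = +1]
  = (53/3)    [QR: 53 ≡ 1 mod 4, sign kept]
  = (2/3)    [53 ≡ 2 mod 3]
  = -(1/3)    [3 ≡ 3 mod 8 ⇒ (2/3) = -1]
  = -1    [(1/3) = 1]

-1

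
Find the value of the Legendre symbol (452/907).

-1

(452/907)
  = (113/907)    [907 ≡ 3 mod 8 ⇒ (2/907)^2 = +1]
  = (907/113)    [QR: 113 ≡ 1 mod 4, sign kept]
  = (3/113)    [907 ≡ 3 mod 113]
  = (113/3)    [QR: 113 ≡ 1 mod 4, sign kept]
  = (2/3)    [113 ≡ 2 mod 3]
  = -(1/3)    [3 ≡ 3 mod 8 ⇒ (2/3) = -1]
  = -1    [(1/3) = 1]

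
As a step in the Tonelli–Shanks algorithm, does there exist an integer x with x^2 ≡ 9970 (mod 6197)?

yes

(9970/6197)
  = (3773/6197)    [9970 ≡ 3773 mod 6197]
  = (6197/3773)    [QR: 3773 ≡ 1 mod 4, sign kept]
  = (2424/3773)    [6197 ≡ 2424 mod 3773]
  = -(303/3773)    [3773 ≡ 5 mod 8 ⇒ (2/3773)^3 = -1]
  = -(3773/303)    [QR: 3773 ≡ 1 mod 4, sign kept]
  = -(137/303)    [3773 ≡ 137 mod 303]
  = -(303/137)    [QR: 137 ≡ 1 mod 4, sign kept]
  = -(29/137)    [303 ≡ 29 mod 137]
  = -(137/29)    [QR: 29 ≡ 1 mod 4, sign kept]
  = -(21/29)    [137 ≡ 21 mod 29]
  = -(29/21)    [QR: 21 ≡ 1 mod 4, sign kept]
  = -(8/21)    [29 ≡ 8 mod 21]
  = (1/21)    [21 ≡ 5 mod 8 ⇒ (2/21)^3 = -1]
  = 1    [(1/21) = 1]
(9970/6197) = 1, and 6197 is prime, so 9970 is a quadratic residue mod 6197.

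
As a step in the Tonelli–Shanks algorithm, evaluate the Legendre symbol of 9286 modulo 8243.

1

Reduce the numerator: 9286 ≡ 1043 (mod 8243), so (9286|8243) = (1043|8243).
Both 1043 ≡ 3 and 8243 ≡ 3 (mod 4), so reciprocity gives (1043|8243) = -(8243|1043). Reduce: 8243 ≡ 942 (mod 1043). Now have -(942|1043).
Factor out 2: 942 = 2·471. Since 1043 ≡ 3 (mod 8), (2|1043) = -1. Now have (471|1043).
Both 471 ≡ 3 and 1043 ≡ 3 (mod 4), so reciprocity gives (471|1043) = -(1043|471). Reduce: 1043 ≡ 101 (mod 471). Now have -(101|471).
101 ≡ 1 (mod 4), so quadratic reciprocity gives (101|471) = (471|101). Reduce: 471 ≡ 67 (mod 101). Now have -(67|101).
101 ≡ 1 (mod 4), so quadratic reciprocity gives (67|101) = (101|67). Reduce: 101 ≡ 34 (mod 67). Now have -(34|67).
Factor out 2: 34 = 2·17. Since 67 ≡ 3 (mod 8), (2|67) = -1. Now have (17|67).
17 ≡ 1 (mod 4), so quadratic reciprocity gives (17|67) = (67|17). Reduce: 67 ≡ 16 (mod 17). Now have (16|17).
Factor out 2: 16 = 2^4. Since 17 ≡ 1 (mod 8), (2|17) = +1, and (2|17)^4 = +1. Now have (1|17).
(1|17) = 1. Collecting the sign factors: 1.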